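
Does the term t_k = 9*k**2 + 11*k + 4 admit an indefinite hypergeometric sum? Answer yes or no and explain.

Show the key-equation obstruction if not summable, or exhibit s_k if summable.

Yes. s_k = k**2*(3*k + 1).

Ratio r(k) = (9*k**2 + 29*k + 24)/(9*k**2 + 11*k + 4).
So A=1 and B=1, with C=k**2 + 11*k/9 + 4/9.
f must satisfy (1)·f(k+1) − (1)·f(k) = k**2 + 11*k/9 + 4/9.
deg f ≤ 3 (via 0,0,2).
Coefficient equations give f(k) = k**2*(3*k + 1)/9.
So s_k = (B(k−1)f/C)·t_k = (k**2*(3*k + 1)/(9*k**2 + 11*k + 4))·t_k = k**2*(3*k + 1).
Verify: 9*k**2 + 11*k + 4 matches t_k.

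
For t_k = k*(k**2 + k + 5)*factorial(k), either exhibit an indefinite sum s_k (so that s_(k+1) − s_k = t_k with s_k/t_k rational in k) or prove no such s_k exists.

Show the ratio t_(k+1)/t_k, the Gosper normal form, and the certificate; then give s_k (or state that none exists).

Ratio r(k) = (k + 1)**2*(k + (k + 1)**2 + 6)/(k*(k**2 + k + 5)).
So A=k + 1 and B=1, with C=k**3 + k**2 + 5*k.
Key eq: (k + 1)·f(k+1) = (1)·f(k) + (k**3 + k**2 + 5*k).
Degrees (1,0,3) ⇒ d ≤ 2.
Coefficient equations give f(k) = k**2 - k + 3.
R(k) = B(k−1)·f(k)/C(k) = (k**2 - k + 3)/(k*(k**2 + k + 5)); s_k = R·t_k = (k**2 - k + 3)*factorial(k).
Verify: k*(k**2 + k + 5)*factorial(k) matches t_k.

s_k = (k**2 - k + 3)*factorial(k)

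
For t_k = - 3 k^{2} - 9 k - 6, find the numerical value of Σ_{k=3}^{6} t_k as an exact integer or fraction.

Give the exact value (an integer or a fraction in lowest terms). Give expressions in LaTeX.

Step 1: r(k) = (k + 3)/(k + 1).
Factor: A=1; B=1; C=k**2 + 3*k + 2.
f must satisfy (1)·f(k+1) − (1)·f(k) = k**2 + 3*k + 2.
d = 3 from the (0,0,2) case.
Solve for f: f(k) = k*(k + 1)*(k + 2)/3 (degree 3 ≤ 3).
So s_k = (B(k−1)f/C)·t_k = (k/3)·t_k = k*(-k**2 - 3*k - 2).
Check: Δs_k = -3*k**2 - 9*k - 6. ✓
Evaluate s at k=7 and k=3: -504 and -60; difference -444.

Σ = -444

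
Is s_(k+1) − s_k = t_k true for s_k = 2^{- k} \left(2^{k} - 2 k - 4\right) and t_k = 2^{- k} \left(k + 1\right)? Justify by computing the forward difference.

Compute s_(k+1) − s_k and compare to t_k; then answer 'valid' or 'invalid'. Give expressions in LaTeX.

s_(k+1) = (2**k - k - 3)/2**k
s_(k+1) − s_k = (k + 1)/2**k
(s_(k+1) − s_k) − t_k = 0

valid (s_(k+1) − s_k reduces to t_k)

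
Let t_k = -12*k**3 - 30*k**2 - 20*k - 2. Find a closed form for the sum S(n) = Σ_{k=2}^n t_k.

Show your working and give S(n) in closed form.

S(n) = -3*n**4 - 16*n**3 - 28*n**2 - 17*n + 64

r(k) = (6*k**3 + 33*k**2 + 58*k + 32)/(6*k**3 + 15*k**2 + 10*k + 1) after simplifying.
Factor: A=1; B=1; C=k**3 + 5*k**2/2 + 5*k/3 + 1/6.
Key eq: (1)·f(k+1) = (1)·f(k) + (k**3 + 5*k**2/2 + 5*k/3 + 1/6).
Bound: deg f ≤ 4.
Coefficient equations give f(k) = k*(k + 1)*(3*k**2 + k - 3)/12.
So s_k = (B(k−1)f/C)·t_k = (k*(3*k**2 + k - 3)/(2*(6*k**2 + 9*k + 1)))·t_k = k*(-3*k**3 - 4*k**2 + 2*k + 3).
Δs = -12*k**3 - 30*k**2 - 20*k - 2, as required.
Σ_(k=2)^n t_k = s_(n+1) − s_(2) = (-3*n**4 - 16*n**3 - 28*n**2 - 17*n - 2) − (-66), i.e. -3*n**4 - 16*n**3 - 28*n**2 - 17*n + 64.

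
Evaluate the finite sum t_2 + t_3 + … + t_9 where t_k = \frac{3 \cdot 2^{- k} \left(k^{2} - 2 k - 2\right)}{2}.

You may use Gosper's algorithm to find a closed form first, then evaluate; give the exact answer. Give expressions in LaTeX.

The ratio is (k**2 - 3)/(2*(k**2 - 2*k - 2)).
Gosper form: A/B · C(k+1)/C(k) with A=1/2, B=1, C=k**2 - 2*k - 2.
f must satisfy (1/2)·f(k+1) − (1)·f(k) = k**2 - 2*k - 2.
d = 2 from the (0,0,2) case.
A polynomial solution: f(k) = -2*(k - 1)*(k + 1).
Get s_k = R·t_k = 3*(1 - k**2)/2**k with R(k) = B(k−1)f(k)/C(k) = -2*(k - 1)*(k + 1)/(k**2 - 2*k - 2).
Δs = 3*(k**2 - 2*k - 2)/(2*2**k), as required.
Telescoping: Σ = s_(10) − s_(2) = -297/1024 − (-9/4) = 2007/1024.

Σ = 2007/1024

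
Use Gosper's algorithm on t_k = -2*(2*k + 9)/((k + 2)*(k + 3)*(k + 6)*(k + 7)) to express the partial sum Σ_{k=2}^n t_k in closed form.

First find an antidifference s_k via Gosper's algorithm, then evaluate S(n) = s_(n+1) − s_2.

S(n) = (-n**2 - 10*n + 11)/(16*(n**2 + 10*n + 21))

Compute t_(k+1)/t_k: get (k + 2)*(k + 6)*(2*k + 11)/((k + 4)*(k + 8)*(2*k + 9)).
Factor: A=k + 2; B=k + 8; C=k**3 + 27*k**2/2 + 121*k/2 + 90.
f must satisfy (k + 2)·f(k+1) − (k + 7)·f(k) = k**3 + 27*k**2/2 + 121*k/2 + 90.
d = 5 from the (1,1,3) case.
Solving with deg f ≤ 5: f(k) = k*(k + 3)*(k + 4)*(k + 5)*(k + 8)/24.
Get s_k = R·t_k = k*(-k - 8)/(6*(k**2 + 8*k + 12)) with R(k) = B(k−1)f(k)/C(k) = k*(k + 3)*(k + 7)*(k + 8)/(12*(2*k + 9)).
Verify: 2*(-2*k - 9)/(k**4 + 18*k**3 + 113*k**2 + 288*k + 252) matches t_k.
Telescope: S(n) = s_(n+1) − s_(2) = (-n**2 - 10*n - 9)/(6*(n**2 + 10*n + 21)) − (-5/48) = (-n**2 - 10*n + 11)/(16*(n**2 + 10*n + 21)).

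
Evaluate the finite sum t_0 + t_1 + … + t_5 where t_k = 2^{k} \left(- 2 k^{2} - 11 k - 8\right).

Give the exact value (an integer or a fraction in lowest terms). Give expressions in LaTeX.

r(k) = 2*(2*k**2 + 15*k + 21)/(2*k**2 + 11*k + 8) after simplifying.
Take A(k)=2, B(k)=1, C(k)=k**2 + 11*k/2 + 4.
Set up (2)·f(k+1) − (1)·f(k) − (k**2 + 11*k/2 + 4) = 0.
deg f ≤ 2 (via 0,0,2).
Solving with deg f ≤ 2: f(k) = (k + 2)*(2*k - 1)/2.
R(k) = B(k−1)·f(k)/C(k) = (k + 2)*(2*k - 1)/(2*k**2 + 11*k + 8); s_k = R·t_k = 2**k*(-2*k**2 - 3*k + 2).
Verify: 2**k*(-2*k**2 - 11*k - 8) matches t_k.
Telescoping: Σ = s_(6) − s_(0) = -5632 − (2) = -5634.

Σ = -5634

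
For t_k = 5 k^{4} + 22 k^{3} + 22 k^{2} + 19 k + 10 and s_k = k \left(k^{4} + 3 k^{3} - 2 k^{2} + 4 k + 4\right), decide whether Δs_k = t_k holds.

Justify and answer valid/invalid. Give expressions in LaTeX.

valid (s_(k+1) − s_k reduces to t_k)

s_(k+1) = k**5 + 8*k**4 + 20*k**3 + 26*k**2 + 23*k + 10
s_(k+1) − s_k = 5*k**4 + 22*k**3 + 22*k**2 + 19*k + 10
(s_(k+1) − s_k) − t_k = 0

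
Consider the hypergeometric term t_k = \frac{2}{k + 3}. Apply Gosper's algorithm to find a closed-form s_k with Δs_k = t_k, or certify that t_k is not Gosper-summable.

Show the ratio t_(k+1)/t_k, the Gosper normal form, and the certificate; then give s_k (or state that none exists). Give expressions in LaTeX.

none — t_k is not Gosper-summable

r(k) = (k + 3)/(k + 4) after simplifying.
Normal form (A,B,C) = (k + 3, k + 4, 1).
Need (k + 3)·f(k+1) − (k + 3)·f(k) = 1.
Bound: deg f ≤ 0.
f = c0 ⇒ A·f(k+1) − B(k−1)·f(k) − C = -1. The system {-1 = 0} is inconsistent; no antidifference.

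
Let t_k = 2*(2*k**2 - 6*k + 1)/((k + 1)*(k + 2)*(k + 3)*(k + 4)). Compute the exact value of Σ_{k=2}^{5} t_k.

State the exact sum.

Ratio r(k) = (2*k**3 - 5*k - 3)/(2*k**3 + 4*k**2 - 29*k + 5).
Take A(k)=k + 1, B(k)=k + 5, C(k)=k**2 - 3*k + 1/2.
Key eq: (k + 1)·f(k+1) = (k + 4)·f(k) + (k**2 - 3*k + 1/2).
d = 3 from the (1,1,2) case.
A polynomial solution: f(k) = k*(k**2 - 6*k + 11)/12.
Then R = B(k−1)f/C = k*(k + 4)*(k**2 - 6*k + 11)/(6*(2*k**2 - 6*k + 1)), so s_k = R(k)·t_k = k*(k**2 - 6*k + 11)/(3*(k + 1)*(k + 2)*(k + 3)).
s_(k+1) − s_k = 2*(2*k**2 - 6*k + 1)/(k**4 + 10*k**3 + 35*k**2 + 50*k + 24) = t_k.
Telescoping: Σ = s_(6) − s_(2) = 11/252 − (1/30) = 13/1260.

Σ = 13/1260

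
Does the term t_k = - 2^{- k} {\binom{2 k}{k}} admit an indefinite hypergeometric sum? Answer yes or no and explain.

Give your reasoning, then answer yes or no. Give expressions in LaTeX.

The ratio is (2*k + 1)/(k + 1).
So A=2*k + 1 and B=k + 1, with C=1.
Solve (2*k + 1)·f(k+1) − (k)·f(k) = 1.
d = -1 from the (1,1,0) case.
deg f ≤ -1 is impossible — no certificate.

No — key equation has no polynomial f.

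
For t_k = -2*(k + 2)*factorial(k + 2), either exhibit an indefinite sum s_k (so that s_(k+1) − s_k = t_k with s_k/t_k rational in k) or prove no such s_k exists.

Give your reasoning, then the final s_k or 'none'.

Step 1: r(k) = (k + 3)**2/(k + 2).
Gosper form: A/B · C(k+1)/C(k) with A=k + 3, B=1, C=k + 2.
f must satisfy (k + 3)·f(k+1) − (1)·f(k) = k + 2.
deg f ≤ 0 (via 1,0,1).
Match coefficients ⇒ f(k) = 1.
R(k) = B(k−1)·f(k)/C(k) = 1/(k + 2); s_k = R·t_k = -2*factorial(k + 2).
Δs = -2*(k + 2)*factorial(k + 2), as required.

s_k = -2*factorial(k + 2)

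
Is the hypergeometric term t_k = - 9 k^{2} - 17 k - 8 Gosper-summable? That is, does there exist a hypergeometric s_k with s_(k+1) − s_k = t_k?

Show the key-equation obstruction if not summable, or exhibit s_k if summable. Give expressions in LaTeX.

The ratio is (9*k**2 + 35*k + 34)/(9*k**2 + 17*k + 8).
Normal form (A,B,C) = (1, 1, k**2 + 17*k/9 + 8/9).
f must satisfy (1)·f(k+1) − (1)·f(k) = k**2 + 17*k/9 + 8/9.
deg f ≤ 3 (via 0,0,2).
A polynomial solution: f(k) = k*(k + 1)*(3*k + 1)/9.
R(k) = B(k−1)·f(k)/C(k) = k*(3*k + 1)/(9*k + 8); s_k = R·t_k = k*(-3*k**2 - 4*k - 1).
Verify: -9*k**2 - 17*k - 8 matches t_k.

Yes. s_k = k \left(- 3 k^{2} - 4 k - 1\right).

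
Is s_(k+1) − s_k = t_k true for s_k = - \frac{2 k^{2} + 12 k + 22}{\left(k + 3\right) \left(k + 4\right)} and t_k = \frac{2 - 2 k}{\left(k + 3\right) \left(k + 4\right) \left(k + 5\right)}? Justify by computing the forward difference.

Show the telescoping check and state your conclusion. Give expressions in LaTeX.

Valid — Δs_k = t_k.

s_(k+1) = 2*(-6*k - (k + 1)**2 - 17)/((k + 4)*(k + 5))
s_(k+1) − s_k = 2*(1 - k)/(k**3 + 12*k**2 + 47*k + 60)
(s_(k+1) − s_k) − t_k = 0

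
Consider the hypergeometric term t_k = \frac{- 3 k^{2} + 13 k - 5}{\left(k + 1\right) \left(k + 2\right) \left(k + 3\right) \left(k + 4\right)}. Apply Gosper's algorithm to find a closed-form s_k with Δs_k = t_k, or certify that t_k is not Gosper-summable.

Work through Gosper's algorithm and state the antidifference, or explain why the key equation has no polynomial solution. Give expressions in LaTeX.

Compute t_(k+1)/t_k: get -(k + 1)*(13*k - 3*(k + 1)**2 + 8)/((k + 5)*(3*k**2 - 13*k + 5)).
Factor: A=k + 1; B=k + 5; C=k**2 - 13*k/3 + 5/3.
Need (k + 1)·f(k+1) − (k + 4)·f(k) = k**2 - 13*k/3 + 5/3.
d = 3 from the (1,1,2) case.
Coefficient equations give f(k) = k*(k**2 - 3*k + 17)/9.
R(k) = B(k−1)·f(k)/C(k) = k*(k + 4)*(k**2 - 3*k + 17)/(3*(3*k**2 - 13*k + 5)); s_k = R·t_k = k*(-k**2 + 3*k - 17)/(3*(k + 1)*(k + 2)*(k + 3)).
Verify: (-3*k**2 + 13*k - 5)/(k**4 + 10*k**3 + 35*k**2 + 50*k + 24) matches t_k.

s_k = \frac{k \left(- k^{2} + 3 k - 17\right)}{3 \left(k + 1\right) \left(k + 2\right) \left(k + 3\right)}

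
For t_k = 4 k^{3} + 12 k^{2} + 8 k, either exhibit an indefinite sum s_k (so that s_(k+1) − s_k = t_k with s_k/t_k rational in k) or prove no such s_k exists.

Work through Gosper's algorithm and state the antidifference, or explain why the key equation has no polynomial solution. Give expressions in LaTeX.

t_(k+1)/t_k = (k + 3)/k.
So A=1 and B=1, with C=k**3 + 3*k**2 + 2*k.
Key eq: (1)·f(k+1) = (1)·f(k) + (k**3 + 3*k**2 + 2*k).
Bound: deg f ≤ 4.
A polynomial solution: f(k) = k*(k - 1)*(k + 1)*(k + 2)/4.
So s_k = (B(k−1)f/C)·t_k = ((k - 1)/4)·t_k = k*(k**3 + 2*k**2 - k - 2).
Verify: 4*k*(k**2 + 3*k + 2) matches t_k.

s_k = k \left(k^{3} + 2 k^{2} - k - 2\right)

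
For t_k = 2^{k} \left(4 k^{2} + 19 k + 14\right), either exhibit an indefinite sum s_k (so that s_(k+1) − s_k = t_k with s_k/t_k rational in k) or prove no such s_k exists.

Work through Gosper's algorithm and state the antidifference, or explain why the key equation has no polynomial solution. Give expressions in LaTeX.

s_k = 2^{k} k \left(4 k + 3\right)

The ratio is 2*(4*k**2 + 27*k + 37)/(4*k**2 + 19*k + 14).
Gosper form: A/B · C(k+1)/C(k) with A=2, B=1, C=k**2 + 19*k/4 + 7/2.
f must satisfy (2)·f(k+1) − (1)·f(k) = k**2 + 19*k/4 + 7/2.
deg f ≤ 2 (via 0,0,2).
Solving with deg f ≤ 2: f(k) = k*(4*k + 3)/4.
R(k) = B(k−1)·f(k)/C(k) = k*(4*k + 3)/(4*k**2 + 19*k + 14); s_k = R·t_k = 2**k*k*(4*k + 3).
Δs = 2**k*(4*k**2 + 19*k + 14), as required.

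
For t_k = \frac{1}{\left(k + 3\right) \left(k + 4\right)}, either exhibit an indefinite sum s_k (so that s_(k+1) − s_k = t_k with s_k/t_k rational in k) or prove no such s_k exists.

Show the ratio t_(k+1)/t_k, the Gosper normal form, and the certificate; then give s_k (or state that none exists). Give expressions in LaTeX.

Ratio r(k) = (k + 3)/(k + 5).
Factor: A=k + 3; B=k + 5; C=1.
Key eq: (k + 3)·f(k+1) = (k + 4)·f(k) + (1).
Bound: deg f ≤ 1.
A polynomial solution: f(k) = k/3.
Certificate R = B(k−1)f/C = k*(k + 4)/3 gives s_k = k/(3*(k + 3)).
Δs = 1/(k**2 + 7*k + 12), as required.

s_k = \frac{k}{3 \left(k + 3\right)}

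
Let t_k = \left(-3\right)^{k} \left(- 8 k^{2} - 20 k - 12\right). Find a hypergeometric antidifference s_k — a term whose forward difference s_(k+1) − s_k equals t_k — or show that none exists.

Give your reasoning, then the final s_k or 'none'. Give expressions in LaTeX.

s_k = 2 \left(-3\right)^{k} k \left(k + 1\right)

Ratio r(k) = 3*(-2*k**2 - 9*k - 10)/(2*k**2 + 5*k + 3).
Normal form (A,B,C) = (-3, 1, k**2 + 5*k/2 + 3/2).
Set up (-3)·f(k+1) − (1)·f(k) − (k**2 + 5*k/2 + 3/2) = 0.
d = 2 from the (0,0,2) case.
Coefficient equations give f(k) = -k*(k + 1)/4.
Get s_k = R·t_k = 2*(-3)**k*k*(k + 1) with R(k) = B(k−1)f(k)/C(k) = -k/(2*(2*k + 3)).
Verify: 4*(-3)**k*(-2*k - 3)*(k + 1) matches t_k.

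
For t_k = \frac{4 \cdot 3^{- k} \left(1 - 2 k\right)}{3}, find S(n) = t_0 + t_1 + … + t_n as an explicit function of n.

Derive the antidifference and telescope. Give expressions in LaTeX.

Ratio r(k) = (2*k + 1)/(3*(2*k - 1)).
Normal form (A,B,C) = (1/3, 1, k - 1/2).
Need (1/3)·f(k+1) − (1)·f(k) = k - 1/2.
deg f ≤ 1 (via 0,0,1).
A polynomial solution: f(k) = -3*k/2.
Get s_k = R·t_k = 4*k/3**k with R(k) = B(k−1)f(k)/C(k) = -3*k/(2*k - 1).
Δs = 4*(1 - 2*k)/(3*3**k), as required.
Σ_(k=0)^n t_k = s_(n+1) − s_(0) = (4*3**(-n - 1)*(n + 1)) − (0), i.e. 4*3**(-n - 1)*(n + 1).

S(n) = 4 \cdot 3^{- n - 1} \left(n + 1\right)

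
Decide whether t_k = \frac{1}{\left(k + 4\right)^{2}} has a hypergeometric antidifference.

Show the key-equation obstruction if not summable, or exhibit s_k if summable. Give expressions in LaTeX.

Ratio r(k) = (k + 4)**2/(k + 5)**2.
A = k**2 + 8*k + 16, B = k**2 + 10*k + 25, C = 1.
f must satisfy (k**2 + 8*k + 16)·f(k+1) − (k**2 + 8*k + 16)·f(k) = 1.
deg f ≤ 0 (via 2,2,0).
f = c0 ⇒ A·f(k+1) − B(k−1)·f(k) − C = -1. The system {-1 = 0} is inconsistent; no antidifference.

No — key equation has no polynomial f.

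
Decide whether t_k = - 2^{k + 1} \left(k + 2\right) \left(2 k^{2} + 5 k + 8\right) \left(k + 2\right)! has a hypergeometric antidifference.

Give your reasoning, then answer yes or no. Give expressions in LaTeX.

The ratio is (k + 3)**2*(10*k + 4*(k + 1)**2 + 26)/((k + 2)*(2*k**2 + 5*k + 8)).
Gosper form: A/B · C(k+1)/C(k) with A=2*k + 6, B=1, C=k**3 + 9*k**2/2 + 9*k + 8.
Key eq: (2*k + 6)·f(k+1) = (1)·f(k) + (k**3 + 9*k**2/2 + 9*k + 8).
d = 2 from the (1,0,3) case.
Solving with deg f ≤ 2: f(k) = (k**2 + 2)/2.
So s_k = (B(k−1)f/C)·t_k = ((k**2 + 2)/((k + 2)*(2*k**2 + 5*k + 8)))·t_k = -2**(k + 1)*(k**2 + 2)*factorial(k + 2).
s_(k+1) − s_k = -2**(k + 1)*(k + 2)*(2*k**2 + 5*k + 8)*factorial(k + 2) = t_k.

Yes. s_k = - 2^{k + 1} \left(k^{2} + 2\right) \left(k + 2\right)!.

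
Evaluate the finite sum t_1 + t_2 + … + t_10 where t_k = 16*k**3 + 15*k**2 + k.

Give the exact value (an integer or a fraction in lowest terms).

Ratio r(k) = (16*k**3 + 63*k**2 + 79*k + 32)/(k*(16*k**2 + 15*k + 1)).
Take A(k)=1, B(k)=1, C(k)=k**3 + 15*k**2/16 + k/16.
Set up (1)·f(k+1) − (1)·f(k) − (k**3 + 15*k**2/16 + k/16) = 0.
d = 4 from the (0,0,3) case.
A polynomial solution: f(k) = k*(k - 1)*(4*k**2 + k - 2)/16.
So s_k = (B(k−1)f/C)·t_k = ((k - 1)*(4*k**2 + k - 2)/(16*k**2 + 15*k + 1))·t_k = k*(4*k**3 - 3*k**2 - 3*k + 2).
Verify: k*(16*k**2 + 15*k + 1) matches t_k.
Evaluate s at k=11 and k=1: 54230 and 0; difference 54230.

Σ = 54230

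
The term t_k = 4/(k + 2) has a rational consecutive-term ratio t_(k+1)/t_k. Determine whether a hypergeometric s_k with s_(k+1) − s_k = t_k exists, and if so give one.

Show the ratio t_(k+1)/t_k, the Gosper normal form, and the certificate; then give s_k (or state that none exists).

none (Gosper's algorithm certifies no s_k)

The ratio is (k + 2)/(k + 3).
So A=k + 2 and B=k + 3, with C=1.
Need (k + 2)·f(k+1) − (k + 2)·f(k) = 1.
deg f ≤ 0 (via 1,1,0).
Put f(k) = c0: A·f(k+1) − B(k−1)·f(k) − C = -1; need -1 = 0 — inconsistent ⇒ no f, not summable.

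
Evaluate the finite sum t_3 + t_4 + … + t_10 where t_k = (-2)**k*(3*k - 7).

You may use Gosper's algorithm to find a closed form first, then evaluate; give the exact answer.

Compute t_(k+1)/t_k: get 2*(4 - 3*k)/(3*k - 7).
Take A(k)=-2, B(k)=1, C(k)=k - 7/3.
Solve (-2)·f(k+1) − (1)·f(k) = k - 7/3.
Degrees (0,0,1) ⇒ d ≤ 1.
Solve for f: f(k) = -(k - 3)/3 (degree 1 ≤ 1).
Certificate R = B(k−1)f/C = -(k - 3)/(3*k - 7) gives s_k = (-2)**k*(3 - k).
Verify: (-2)**k*(3*k - 7) matches t_k.
Evaluate s at k=11 and k=3: 16384 and 0; difference 16384.

Σ = 16384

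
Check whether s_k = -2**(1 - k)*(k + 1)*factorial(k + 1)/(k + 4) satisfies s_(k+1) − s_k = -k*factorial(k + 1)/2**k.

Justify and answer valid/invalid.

Invalid: residual 3*(k**2 + 4*k - 2)*factorial(k + 1)/(2**k*(k + 4)*(k + 5)) ≠ 0.

s_(k+1) = -(k + 2)*factorial(k + 2)/(2**k*(k + 5))
s_(k+1) − s_k = -(k**3 + 6*k**2 + 8*k + 6)*factorial(k + 1)/(2**k*(k + 4)*(k + 5))
(s_(k+1) − s_k) − t_k = 3*(k**2 + 4*k - 2)*factorial(k + 1)/(2**k*(k + 4)*(k + 5))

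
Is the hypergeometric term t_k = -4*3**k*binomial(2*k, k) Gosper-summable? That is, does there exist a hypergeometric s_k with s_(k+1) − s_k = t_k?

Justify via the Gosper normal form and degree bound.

Step 1: r(k) = 6*(2*k + 1)/(k + 1).
Normal form (A,B,C) = (12*k + 6, k + 1, 1).
Set up (12*k + 6)·f(k+1) − (k)·f(k) − (1) = 0.
deg f ≤ -1 (via 1,1,0).
d = -1 < 0 ⇒ no nonzero polynomial f; not summable.

No — t_k has no hypergeometric antidifference.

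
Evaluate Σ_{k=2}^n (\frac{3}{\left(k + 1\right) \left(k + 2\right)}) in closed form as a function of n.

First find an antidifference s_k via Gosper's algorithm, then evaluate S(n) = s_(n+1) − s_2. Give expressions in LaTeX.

t_(k+1)/t_k = (k + 1)/(k + 3).
A = k + 1, B = k + 3, C = 1.
Solve (k + 1)·f(k+1) − (k + 2)·f(k) = 1.
From deg A=1, deg B=1, deg C=0: d=1.
Match coefficients ⇒ f(k) = k.
So s_k = (B(k−1)f/C)·t_k = (k*(k + 2))·t_k = 3*k/(k + 1).
s_(k+1) − s_k = 3/(k**2 + 3*k + 2) = t_k.
s_(n+1) = 3*(n + 1)/(n + 2) and s_(2) = 2, so S(n) = (n - 1)/(n + 2).

S(n) = \frac{n - 1}{n + 2}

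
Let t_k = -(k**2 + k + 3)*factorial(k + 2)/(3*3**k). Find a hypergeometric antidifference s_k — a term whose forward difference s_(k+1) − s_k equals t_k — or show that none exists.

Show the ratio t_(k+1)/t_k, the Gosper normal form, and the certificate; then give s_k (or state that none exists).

s_k = -k*factorial(k + 2)/3**k

Ratio r(k) = (k + 3)*(k + (k + 1)**2 + 4)/(3*(k**2 + k + 3)).
A = k/3 + 1, B = 1, C = k**2 + k + 3.
Solve (k/3 + 1)·f(k+1) − (1)·f(k) = k**2 + k + 3.
Bound: deg f ≤ 1.
Solve for f: f(k) = 3*k (degree 1 ≤ 1).
So s_k = (B(k−1)f/C)·t_k = (3*k/(k**2 + k + 3))·t_k = -k*factorial(k + 2)/3**k.
Δs = -(k**2 + k + 3)*factorial(k + 2)/(3*3**k), as required.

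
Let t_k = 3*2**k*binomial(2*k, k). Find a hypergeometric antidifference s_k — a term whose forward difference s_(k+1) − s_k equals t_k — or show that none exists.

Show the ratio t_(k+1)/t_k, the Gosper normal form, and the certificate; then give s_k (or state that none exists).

The ratio is 4*(2*k + 1)/(k + 1).
Gosper form: A/B · C(k+1)/C(k) with A=8*k + 4, B=k + 1, C=1.
f must satisfy (8*k + 4)·f(k+1) − (k)·f(k) = 1.
d = -1 from the (1,1,0) case.
Negative degree bound (-1): no f exists, t_k not Gosper-summable.

no hypergeometric antidifference exists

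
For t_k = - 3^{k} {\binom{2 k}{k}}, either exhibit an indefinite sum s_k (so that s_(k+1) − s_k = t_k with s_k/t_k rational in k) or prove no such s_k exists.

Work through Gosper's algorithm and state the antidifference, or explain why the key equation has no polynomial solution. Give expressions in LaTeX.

none (Gosper's algorithm certifies no s_k)

Ratio r(k) = 6*(2*k + 1)/(k + 1).
Gosper form: A/B · C(k+1)/C(k) with A=12*k + 6, B=k + 1, C=1.
Set up (12*k + 6)·f(k+1) − (k)·f(k) − (1) = 0.
Degrees (1,1,0) ⇒ d ≤ -1.
deg f ≤ -1 is impossible — no certificate.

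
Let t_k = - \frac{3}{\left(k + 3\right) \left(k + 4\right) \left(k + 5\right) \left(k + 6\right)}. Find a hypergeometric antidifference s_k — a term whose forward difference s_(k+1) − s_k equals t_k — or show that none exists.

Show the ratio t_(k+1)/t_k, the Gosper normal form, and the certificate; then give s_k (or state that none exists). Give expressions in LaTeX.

Compute t_(k+1)/t_k: get (k + 3)/(k + 7).
Factor: A=k + 3; B=k + 7; C=1.
Solve (k + 3)·f(k+1) − (k + 6)·f(k) = 1.
d = 3 from the (1,1,0) case.
Solving with deg f ≤ 3: f(k) = k*(k**2 + 12*k + 47)/180.
Then R = B(k−1)f/C = k*(k + 6)*(k**2 + 12*k + 47)/180, so s_k = R(k)·t_k = k*(-k**2 - 12*k - 47)/(60*(k + 3)*(k + 4)*(k + 5)).
s_(k+1) − s_k = -3/(k**4 + 18*k**3 + 119*k**2 + 342*k + 360) = t_k.

s_k = \frac{k \left(- k^{2} - 12 k - 47\right)}{60 \left(k + 3\right) \left(k + 4\right) \left(k + 5\right)}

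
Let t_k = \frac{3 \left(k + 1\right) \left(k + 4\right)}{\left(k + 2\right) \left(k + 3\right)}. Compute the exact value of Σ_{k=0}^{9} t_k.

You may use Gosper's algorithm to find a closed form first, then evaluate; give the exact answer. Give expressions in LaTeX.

Compute t_(k+1)/t_k: get (k + 2)**2*(k + 5)/((k + 1)*(k + 4)**2).
Take A(k)=k + 2, B(k)=k + 4, C(k)=k**2 + 5*k + 4.
Key eq: (k + 2)·f(k+1) = (k + 3)·f(k) + (k**2 + 5*k + 4).
Bound: deg f ≤ 2.
Match coefficients ⇒ f(k) = k*(k + 1).
R(k) = B(k−1)·f(k)/C(k) = k*(k + 3)/(k + 4); s_k = R·t_k = 3*k*(k + 1)/(k + 2).
Verify: 3*(k**2 + 5*k + 4)/(k**2 + 5*k + 6) matches t_k.
Sum = s_(10) − s_(0); s_(10) = 55/2, s_(0) = 0 ⇒ 55/2.

Σ = 55/2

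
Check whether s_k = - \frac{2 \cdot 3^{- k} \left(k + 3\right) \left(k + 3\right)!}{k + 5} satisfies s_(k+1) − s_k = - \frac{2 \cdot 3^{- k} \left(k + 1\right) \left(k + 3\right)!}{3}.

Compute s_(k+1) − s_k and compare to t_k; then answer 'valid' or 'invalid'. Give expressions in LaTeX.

s_(k+1) = -2*(k + 4)*factorial(k + 4)/(3*3**k*(k + 6))
s_(k+1) − s_k = -2*(k + 2)*(k**2 + 8*k + 13)*factorial(k + 3)/(3*3**k*(k + 5)*(k + 6))
(s_(k+1) − s_k) − t_k = 4*(k**2 + 6*k + 2)*factorial(k + 3)/(3*3**k*(k + 5)*(k + 6))

Invalid: residual \frac{4 \cdot 3^{- k} \left(k^{2} + 6 k + 2\right) \left(k + 3\right)!}{3 \left(k + 5\right) \left(k + 6\right)} ≠ 0.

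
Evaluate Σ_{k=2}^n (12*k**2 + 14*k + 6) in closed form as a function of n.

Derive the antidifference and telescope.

Compute t_(k+1)/t_k: get (6*k**2 + 19*k + 16)/(6*k**2 + 7*k + 3).
Factor: A=1; B=1; C=k**2 + 7*k/6 + 1/2.
f must satisfy (1)·f(k+1) − (1)·f(k) = k**2 + 7*k/6 + 1/2.
From deg A=0, deg B=0, deg C=2: d=3.
Solve for f: f(k) = k*(4*k**2 + k + 1)/12 (degree 3 ≤ 3).
So s_k = (B(k−1)f/C)·t_k = (k*(4*k**2 + k + 1)/(2*(6*k**2 + 7*k + 3)))·t_k = k*(4*k**2 + k + 1).
Check: Δs_k = 12*k**2 + 14*k + 6. ✓
Telescope: S(n) = s_(n+1) − s_(2) = 4*n**3 + 13*n**2 + 15*n + 6 − (38) = 4*n**3 + 13*n**2 + 15*n - 32.

S(n) = 4*n**3 + 13*n**2 + 15*n - 32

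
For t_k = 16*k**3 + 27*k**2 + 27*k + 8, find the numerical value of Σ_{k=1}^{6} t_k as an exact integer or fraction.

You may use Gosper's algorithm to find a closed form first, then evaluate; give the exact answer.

Σ = 10128

Compute t_(k+1)/t_k: get (16*k**3 + 75*k**2 + 129*k + 78)/(16*k**3 + 27*k**2 + 27*k + 8).
Take A(k)=1, B(k)=1, C(k)=k**3 + 27*k**2/16 + 27*k/16 + 1/2.
Need (1)·f(k+1) − (1)·f(k) = k**3 + 27*k**2/16 + 27*k/16 + 1/2.
deg f ≤ 4 (via 0,0,3).
Solving with deg f ≤ 4: f(k) = k*(4*k**3 + k**2 + 4*k - 1)/16.
So s_k = (B(k−1)f/C)·t_k = (k*(4*k**3 + k**2 + 4*k - 1)/(16*k**3 + 27*k**2 + 27*k + 8))·t_k = k*(4*k**3 + k**2 + 4*k - 1).
Δs = 16*k**3 + 27*k**2 + 27*k + 8, as required.
Σ_(k=1)^(6) t_k = s_(7) − s_(1) = 10136 − (8) = 10128.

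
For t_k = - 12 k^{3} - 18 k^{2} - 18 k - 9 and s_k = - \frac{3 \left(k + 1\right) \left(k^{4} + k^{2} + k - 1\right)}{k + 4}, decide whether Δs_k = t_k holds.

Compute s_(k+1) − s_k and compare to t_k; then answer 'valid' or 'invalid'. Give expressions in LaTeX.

Invalid: residual \frac{9 \left(3 k^{4} + 22 k^{3} + 29 k^{2} + 26 k + 13\right)}{k^{2} + 9 k + 20} ≠ 0.

s_(k+1) = -3*(k + 2)*(k + (k + 1)**4 + (k + 1)**2)/(k + 5)
s_(k+1) − s_k = 3*(-4*k**5 - 33*k**4 - 74*k**3 - 90*k**2 - 69*k - 21)/(k**2 + 9*k + 20)
(s_(k+1) − s_k) − t_k = 9*(3*k**4 + 22*k**3 + 29*k**2 + 26*k + 13)/(k**2 + 9*k + 20)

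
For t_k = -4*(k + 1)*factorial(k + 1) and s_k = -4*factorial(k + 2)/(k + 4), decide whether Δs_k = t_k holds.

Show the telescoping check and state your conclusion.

Invalid: residual 8*(k**2 + 5*k + 3)*factorial(k + 1)/((k + 4)*(k + 5)) ≠ 0.

s_(k+1) = -4*factorial(k + 3)/(k + 5)
s_(k+1) − s_k = -4*(k**2 + 6*k + 7)*factorial(k + 2)/((k + 4)*(k + 5))
(s_(k+1) − s_k) − t_k = 8*(k**2 + 5*k + 3)*factorial(k + 1)/((k + 4)*(k + 5))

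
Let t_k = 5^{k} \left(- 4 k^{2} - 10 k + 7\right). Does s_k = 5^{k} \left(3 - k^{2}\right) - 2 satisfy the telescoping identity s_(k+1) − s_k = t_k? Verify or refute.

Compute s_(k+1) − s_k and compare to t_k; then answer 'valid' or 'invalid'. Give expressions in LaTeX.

Valid: the claim telescopes to t_k.

s_(k+1) = 5**(k + 1)*(3 - (k + 1)**2) - 2
s_(k+1) − s_k = 5**k*(-4*k**2 - 10*k + 7)
(s_(k+1) − s_k) − t_k = 0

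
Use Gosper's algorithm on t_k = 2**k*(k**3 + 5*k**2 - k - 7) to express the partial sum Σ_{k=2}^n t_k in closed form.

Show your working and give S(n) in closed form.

Compute t_(k+1)/t_k: get 2*(k**3 + 8*k**2 + 12*k - 2)/(k**3 + 5*k**2 - k - 7).
Gosper form: A/B · C(k+1)/C(k) with A=2, B=1, C=k**3 + 5*k**2 - k - 7.
Need (2)·f(k+1) − (1)·f(k) = k**3 + 5*k**2 - k - 7.
Bound: deg f ≤ 3.
Match coefficients ⇒ f(k) = (k + 1)*(k**2 - 2*k - 1).
Certificate R = B(k−1)f/C = (k + 1)*(k**2 - 2*k - 1)/(k**3 + 5*k**2 - k - 7) gives s_k = 2**k*(k**3 - k**2 - 3*k - 1).
Check: Δs_k = 2**k*(k**3 + 5*k**2 - k - 7). ✓
Evaluate: s_(n+1) = 2**(n + 1)*(n**3 + 2*n**2 - 2*n - 4); subtract s_(2) = -12 ⇒ S(n) = 2*2**n*n**3 + 4*2**n*n**2 - 4*2**n*n - 8*2**n + 12.

S(n) = 2*2**n*n**3 + 4*2**n*n**2 - 4*2**n*n - 8*2**n + 12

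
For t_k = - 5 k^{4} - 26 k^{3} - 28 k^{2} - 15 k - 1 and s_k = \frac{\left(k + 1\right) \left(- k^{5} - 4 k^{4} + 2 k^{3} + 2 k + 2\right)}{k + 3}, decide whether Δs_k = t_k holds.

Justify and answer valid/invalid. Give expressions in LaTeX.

Invalid: residual \frac{2 \left(4 k^{5} + 37 k^{4} + 108 k^{3} + 99 k^{2} + 48 k + 5\right)}{k^{2} + 7 k + 12} ≠ 0.

s_(k+1) = (k + 2)*(2*k - (k + 1)**5 - 4*(k + 1)**4 + 2*(k + 1)**3 + 4)/(k + 4)
s_(k+1) − s_k = (-5*k**6 - 53*k**5 - 196*k**4 - 307*k**3 - 244*k**2 - 91*k - 2)/(k**2 + 7*k + 12)
(s_(k+1) − s_k) − t_k = 2*(4*k**5 + 37*k**4 + 108*k**3 + 99*k**2 + 48*k + 5)/(k**2 + 7*k + 12)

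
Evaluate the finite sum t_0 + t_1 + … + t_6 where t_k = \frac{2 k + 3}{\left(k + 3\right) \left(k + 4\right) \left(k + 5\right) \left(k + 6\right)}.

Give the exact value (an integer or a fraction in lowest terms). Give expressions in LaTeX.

t_(k+1)/t_k = (k + 3)*(2*k + 5)/((k + 7)*(2*k + 3)).
Normal form (A,B,C) = (k + 3, k + 7, k + 3/2).
f must satisfy (k + 3)·f(k+1) − (k + 6)·f(k) = k + 3/2.
Degrees (1,1,1) ⇒ d ≤ 3.
Coefficient equations give f(k) = k*(k**2 + 12*k + 17)/60.
R(k) = B(k−1)·f(k)/C(k) = k*(k + 6)*(k**2 + 12*k + 17)/(30*(2*k + 3)); s_k = R·t_k = k*(k**2 + 12*k + 17)/(30*(k + 3)*(k + 4)*(k + 5)).
Check: Δs_k = (2*k + 3)/(k**4 + 18*k**3 + 119*k**2 + 342*k + 360). ✓
Evaluate s at k=7 and k=0: 7/264 and 0; difference 7/264.

Σ = 7/264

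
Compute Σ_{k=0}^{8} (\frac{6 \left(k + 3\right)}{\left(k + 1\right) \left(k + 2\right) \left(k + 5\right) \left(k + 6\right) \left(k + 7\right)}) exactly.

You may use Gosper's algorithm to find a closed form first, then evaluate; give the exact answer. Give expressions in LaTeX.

t_(k+1)/t_k = (k + 1)*(k + 4)*(k + 5)/((k + 3)**2*(k + 8)).
Gosper form: A/B · C(k+1)/C(k) with A=k + 1, B=k + 8, C=k**3 + 10*k**2 + 33*k + 36.
f must satisfy (k + 1)·f(k+1) − (k + 7)·f(k) = k**3 + 10*k**2 + 33*k + 36.
Degrees (1,1,3) ⇒ d ≤ 6.
Solve for f: f(k) = k*(k + 2)*(k + 3)*(k + 4)*(k**2 + 12*k + 41)/90 (degree 6 ≤ 6).
Then R = B(k−1)f/C = k*(k + 2)*(k + 7)*(k**2 + 12*k + 41)/(90*(k + 3)), so s_k = R(k)·t_k = k*(k**2 + 12*k + 41)/(15*(k**3 + 12*k**2 + 41*k + 30)).
Verify: 6*(k + 3)/(k**5 + 21*k**4 + 163*k**3 + 567*k**2 + 844*k + 420) matches t_k.
Evaluate s at k=9 and k=0: 23/350 and 0; difference 23/350.

Σ = 23/350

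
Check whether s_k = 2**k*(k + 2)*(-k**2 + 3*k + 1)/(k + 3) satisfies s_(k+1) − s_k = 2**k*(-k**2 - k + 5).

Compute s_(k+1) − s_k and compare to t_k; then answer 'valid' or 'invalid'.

Invalid: residual 2**k*(k**3 + 3*k**2 + k - 14)/(k**2 + 7*k + 12) ≠ 0.

s_(k+1) = 2**(k + 1)*(k + 3)*(3*k - (k + 1)**2 + 4)/(k + 4)
s_(k+1) − s_k = 2**k*(-k**4 - 7*k**3 - 11*k**2 + 24*k + 46)/(k**2 + 7*k + 12)
(s_(k+1) − s_k) − t_k = 2**k*(k**3 + 3*k**2 + k - 14)/(k**2 + 7*k + 12)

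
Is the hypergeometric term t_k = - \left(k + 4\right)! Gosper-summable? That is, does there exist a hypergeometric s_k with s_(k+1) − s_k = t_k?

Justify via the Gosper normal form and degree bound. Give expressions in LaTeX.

No — key equation has no polynomial f.

Ratio r(k) = k + 5.
A = k + 5, B = 1, C = 1.
Key eq: (k + 5)·f(k+1) = (1)·f(k) + (1).
From deg A=1, deg B=0, deg C=0: d=-1.
Bound -1 < 0, so the key equation has no polynomial solution.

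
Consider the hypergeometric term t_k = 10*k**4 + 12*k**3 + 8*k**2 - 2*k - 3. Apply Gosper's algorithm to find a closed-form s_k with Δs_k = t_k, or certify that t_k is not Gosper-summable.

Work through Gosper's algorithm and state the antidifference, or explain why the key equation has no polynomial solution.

Compute t_(k+1)/t_k: get (10*k**4 + 52*k**3 + 104*k**2 + 90*k + 25)/(10*k**4 + 12*k**3 + 8*k**2 - 2*k - 3).
Normal form (A,B,C) = (1, 1, k**4 + 6*k**3/5 + 4*k**2/5 - k/5 - 3/10).
Need (1)·f(k+1) − (1)·f(k) = k**4 + 6*k**3/5 + 4*k**2/5 - k/5 - 3/10.
Bound: deg f ≤ 5.
Solve for f: f(k) = k*(2*k**4 - 2*k**3 - 2*k - 1)/10 (degree 5 ≤ 5).
Get s_k = R·t_k = k*(2*k**4 - 2*k**3 - 2*k - 1) with R(k) = B(k−1)f(k)/C(k) = k*(2*k**4 - 2*k**3 - 2*k - 1)/(10*k**4 + 12*k**3 + 8*k**2 - 2*k - 3).
Verify: 10*k**4 + 12*k**3 + 8*k**2 - 2*k - 3 matches t_k.

s_k = k*(2*k**4 - 2*k**3 - 2*k - 1)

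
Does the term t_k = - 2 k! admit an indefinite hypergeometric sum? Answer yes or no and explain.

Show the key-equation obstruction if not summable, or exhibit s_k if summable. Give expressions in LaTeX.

No. Not Gosper-summable.

t_(k+1)/t_k = k + 1.
Factor: A=k + 1; B=1; C=1.
Solve (k + 1)·f(k+1) − (1)·f(k) = 1.
deg f ≤ -1 (via 1,0,0).
d = -1 < 0 ⇒ no nonzero polynomial f; not summable.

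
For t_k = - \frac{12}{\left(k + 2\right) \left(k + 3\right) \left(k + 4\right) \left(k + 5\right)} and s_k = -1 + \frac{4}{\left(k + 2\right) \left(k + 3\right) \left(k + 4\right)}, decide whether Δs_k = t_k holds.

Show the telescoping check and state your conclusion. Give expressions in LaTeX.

s_(k+1) = -1 + 4/((k + 3)*(k + 4)*(k + 5))
s_(k+1) − s_k = -12/((k + 2)*(k + 3)*(k + 4)*(k + 5))
(s_(k+1) − s_k) − t_k = 0

valid; difference matches t_k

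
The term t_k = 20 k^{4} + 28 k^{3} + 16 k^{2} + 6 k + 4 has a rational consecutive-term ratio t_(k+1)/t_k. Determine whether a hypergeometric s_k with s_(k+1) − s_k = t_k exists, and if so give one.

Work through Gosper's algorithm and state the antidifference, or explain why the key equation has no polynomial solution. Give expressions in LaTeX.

s_k = k \left(4 k^{4} - 3 k^{3} - 2 k^{2} + 2 k + 3\right)

Step 1: r(k) = (10*k**4 + 54*k**3 + 110*k**2 + 101*k + 37)/(10*k**4 + 14*k**3 + 8*k**2 + 3*k + 2).
Factor: A=1; B=1; C=k**4 + 7*k**3/5 + 4*k**2/5 + 3*k/10 + 1/5.
Need (1)·f(k+1) − (1)·f(k) = k**4 + 7*k**3/5 + 4*k**2/5 + 3*k/10 + 1/5.
From deg A=0, deg B=0, deg C=4: d=5.
Solving with deg f ≤ 5: f(k) = k*(4*k**4 - 3*k**3 - 2*k**2 + 2*k + 3)/20.
So s_k = (B(k−1)f/C)·t_k = (k*(4*k**4 - 3*k**3 - 2*k**2 + 2*k + 3)/(2*(10*k**4 + 14*k**3 + 8*k**2 + 3*k + 2)))·t_k = k*(4*k**4 - 3*k**3 - 2*k**2 + 2*k + 3).
s_(k+1) − s_k = 20*k**4 + 28*k**3 + 16*k**2 + 6*k + 4 = t_k.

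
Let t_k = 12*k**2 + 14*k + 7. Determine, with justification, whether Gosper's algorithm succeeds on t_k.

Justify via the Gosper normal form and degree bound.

r(k) = (12*k**2 + 38*k + 33)/(12*k**2 + 14*k + 7) after simplifying.
So A=1 and B=1, with C=k**2 + 7*k/6 + 7/12.
Set up (1)·f(k+1) − (1)·f(k) − (k**2 + 7*k/6 + 7/12) = 0.
From deg A=0, deg B=0, deg C=2: d=3.
Solve for f: f(k) = k*(4*k**2 + k + 2)/12 (degree 3 ≤ 3).
So s_k = (B(k−1)f/C)·t_k = (k*(4*k**2 + k + 2)/(12*k**2 + 14*k + 7))·t_k = k*(4*k**2 + k + 2).
Verify: 12*k**2 + 14*k + 7 matches t_k.

Yes. s_k = k*(4*k**2 + k + 2).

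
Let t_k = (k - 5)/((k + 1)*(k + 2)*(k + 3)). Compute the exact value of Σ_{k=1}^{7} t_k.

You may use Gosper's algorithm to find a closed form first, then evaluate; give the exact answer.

r(k) = (k - 4)*(k + 1)/((k - 5)*(k + 4)) after simplifying.
Normal form (A,B,C) = (k + 1, k + 4, k - 5).
Solve (k + 1)·f(k+1) − (k + 3)·f(k) = k - 5.
Bound: deg f ≤ 2.
Solve for f: f(k) = -k*(k + 4) (degree 2 ≤ 2).
Get s_k = R·t_k = k*(-k - 4)/((k + 1)*(k + 2)) with R(k) = B(k−1)f(k)/C(k) = -k*(k + 3)*(k + 4)/(k - 5).
Check: Δs_k = (k - 5)/(k**3 + 6*k**2 + 11*k + 6). ✓
Evaluate s at k=8 and k=1: -16/15 and -5/6; difference -7/30.

Σ = -7/30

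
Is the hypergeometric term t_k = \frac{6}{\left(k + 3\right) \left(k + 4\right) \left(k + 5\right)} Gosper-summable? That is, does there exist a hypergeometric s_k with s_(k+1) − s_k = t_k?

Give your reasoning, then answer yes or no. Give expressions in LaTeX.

Yes. s_k = \frac{k \left(k + 7\right)}{4 \left(k + 3\right) \left(k + 4\right)}.

Ratio r(k) = (k + 3)/(k + 6).
So A=k + 3 and B=k + 6, with C=1.
Set up (k + 3)·f(k+1) − (k + 5)·f(k) − (1) = 0.
deg f ≤ 2 (via 1,1,0).
Solve for f: f(k) = k*(k + 7)/24 (degree 2 ≤ 2).
Certificate R = B(k−1)f/C = k*(k + 5)*(k + 7)/24 gives s_k = k*(k + 7)/(4*(k + 3)*(k + 4)).
Check: Δs_k = 6/(k**3 + 12*k**2 + 47*k + 60). ✓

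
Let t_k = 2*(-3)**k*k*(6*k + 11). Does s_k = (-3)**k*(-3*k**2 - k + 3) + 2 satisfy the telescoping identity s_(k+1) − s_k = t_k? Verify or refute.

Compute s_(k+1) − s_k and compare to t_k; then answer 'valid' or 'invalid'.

Valid: the claim telescopes to t_k.

s_(k+1) = (-3)**(k + 1)*(-k - 3*(k + 1)**2 + 2) + 2
s_(k+1) − s_k = 2*(-3)**k*k*(6*k + 11)
(s_(k+1) − s_k) − t_k = 0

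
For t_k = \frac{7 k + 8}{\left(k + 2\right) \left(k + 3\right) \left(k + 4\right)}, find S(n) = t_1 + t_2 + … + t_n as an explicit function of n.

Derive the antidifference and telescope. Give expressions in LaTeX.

The ratio is (k + 2)*(7*k + 15)/((k + 5)*(7*k + 8)).
So A=k + 2 and B=k + 5, with C=k + 8/7.
Solve (k + 2)·f(k+1) − (k + 4)·f(k) = k + 8/7.
deg f ≤ 2 (via 1,1,1).
Match coefficients ⇒ f(k) = k*(11*k + 13)/42.
So s_k = (B(k−1)f/C)·t_k = (k*(k + 4)*(11*k + 13)/(6*(7*k + 8)))·t_k = k*(11*k + 13)/(6*(k + 2)*(k + 3)).
s_(k+1) − s_k = (7*k + 8)/(k**3 + 9*k**2 + 26*k + 24) = t_k.
Evaluate: s_(n+1) = (11*n**2 + 35*n + 24)/(6*(n**2 + 7*n + 12)); subtract s_(1) = 1/3 ⇒ S(n) = n*(3*n + 7)/(2*(n**2 + 7*n + 12)).

S(n) = \frac{n \left(3 n + 7\right)}{2 \left(n^{2} + 7 n + 12\right)}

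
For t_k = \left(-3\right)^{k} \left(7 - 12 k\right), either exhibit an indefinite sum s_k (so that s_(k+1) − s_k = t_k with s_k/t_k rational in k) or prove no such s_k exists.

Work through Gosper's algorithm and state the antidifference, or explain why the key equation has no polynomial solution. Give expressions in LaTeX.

r(k) = 3*(-12*k - 5)/(12*k - 7) after simplifying.
Take A(k)=-3, B(k)=1, C(k)=k - 7/12.
Solve (-3)·f(k+1) − (1)·f(k) = k - 7/12.
From deg A=0, deg B=0, deg C=1: d=1.
A polynomial solution: f(k) = -(3*k - 4)/12.
Get s_k = R·t_k = (-3)**k*(3*k - 4) with R(k) = B(k−1)f(k)/C(k) = -(3*k - 4)/(12*k - 7).
Δs = (-3)**k*(7 - 12*k), as required.

s_k = \left(-3\right)^{k} \left(3 k - 4\right)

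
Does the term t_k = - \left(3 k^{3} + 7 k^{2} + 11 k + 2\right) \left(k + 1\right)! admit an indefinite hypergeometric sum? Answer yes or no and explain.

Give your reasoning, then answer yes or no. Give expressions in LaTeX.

Yes. s_k = - k \left(3 k - 2\right) \left(k + 1\right)!.

Compute t_(k+1)/t_k: get (3*k**4 + 22*k**3 + 66*k**2 + 91*k + 46)/(3*k**3 + 7*k**2 + 11*k + 2).
Gosper form: A/B · C(k+1)/C(k) with A=k + 2, B=1, C=k**3 + 7*k**2/3 + 11*k/3 + 2/3.
f must satisfy (k + 2)·f(k+1) − (1)·f(k) = k**3 + 7*k**2/3 + 11*k/3 + 2/3.
d = 2 from the (1,0,3) case.
Match coefficients ⇒ f(k) = k*(3*k - 2)/3.
Certificate R = B(k−1)f/C = k*(3*k - 2)/(3*k**3 + 7*k**2 + 11*k + 2) gives s_k = -k*(3*k - 2)*factorial(k + 1).
s_(k+1) − s_k = -(3*k**3 + 7*k**2 + 11*k + 2)*factorial(k + 1) = t_k.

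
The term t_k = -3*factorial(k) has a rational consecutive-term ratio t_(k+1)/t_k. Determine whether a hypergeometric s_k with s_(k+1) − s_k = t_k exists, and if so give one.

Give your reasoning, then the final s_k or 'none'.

none (Gosper's algorithm certifies no s_k)

Step 1: r(k) = k + 1.
Factor: A=k + 1; B=1; C=1.
Key eq: (k + 1)·f(k+1) = (1)·f(k) + (1).
Bound: deg f ≤ -1.
Negative degree bound (-1): no f exists, t_k not Gosper-summable.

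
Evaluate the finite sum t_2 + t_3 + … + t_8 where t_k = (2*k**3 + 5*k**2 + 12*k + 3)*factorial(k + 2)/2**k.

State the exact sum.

Step 1: r(k) = (2*k**4 + 17*k**3 + 61*k**2 + 106*k + 66)/(2*(2*k**3 + 5*k**2 + 12*k + 3)).
Normal form (A,B,C) = (k/2 + 3/2, 1, k**3 + 5*k**2/2 + 6*k + 3/2).
f must satisfy (k/2 + 3/2)·f(k+1) − (1)·f(k) = k**3 + 5*k**2/2 + 6*k + 3/2.
d = 2 from the (1,0,3) case.
Match coefficients ⇒ f(k) = k*(2*k - 1).
Certificate R = B(k−1)f/C = 2*k*(2*k - 1)/(2*k**3 + 5*k**2 + 12*k + 3) gives s_k = 2**(1 - k)*k*(2*k - 1)*factorial(k + 2).
Δs = (2*k**3 + 5*k**2 + 12*k + 3)*factorial(k + 2)/2**k, as required.
Sum = s_(9) − s_(2); s_(9) = 23856525, s_(2) = 72 ⇒ 23856453.

Σ = 23856453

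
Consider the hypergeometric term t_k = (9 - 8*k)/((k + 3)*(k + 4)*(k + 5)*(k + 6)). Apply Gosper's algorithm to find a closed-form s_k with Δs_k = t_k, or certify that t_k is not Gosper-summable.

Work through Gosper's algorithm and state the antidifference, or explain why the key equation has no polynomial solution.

t_(k+1)/t_k = (k + 3)*(8*k - 1)/((k + 7)*(8*k - 9)).
Normal form (A,B,C) = (k + 3, k + 7, k - 9/8).
Key eq: (k + 3)·f(k+1) = (k + 6)·f(k) + (k - 9/8).
Degrees (1,1,1) ⇒ d ≤ 3.
Coefficient equations give f(k) = k*(k**2 + 12*k - 193)/480.
So s_k = (B(k−1)f/C)·t_k = (k*(k + 6)*(k**2 + 12*k - 193)/(60*(8*k - 9)))·t_k = k*(-k**2 - 12*k + 193)/(60*(k + 3)*(k + 4)*(k + 5)).
s_(k+1) − s_k = (9 - 8*k)/(k**4 + 18*k**3 + 119*k**2 + 342*k + 360) = t_k.

s_k = k*(-k**2 - 12*k + 193)/(60*(k + 3)*(k + 4)*(k + 5))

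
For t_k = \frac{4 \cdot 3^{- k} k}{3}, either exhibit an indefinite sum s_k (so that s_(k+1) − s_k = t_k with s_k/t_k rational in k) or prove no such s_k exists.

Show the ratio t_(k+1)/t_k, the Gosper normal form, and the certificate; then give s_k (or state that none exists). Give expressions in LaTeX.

Ratio r(k) = (k + 1)/(3*k).
Factor: A=1/3; B=1; C=k.
Key eq: (1/3)·f(k+1) = (1)·f(k) + (k).
d = 1 from the (0,0,1) case.
Coefficient equations give f(k) = -3*(2*k + 1)/4.
R(k) = B(k−1)·f(k)/C(k) = -3*(2*k + 1)/(4*k); s_k = R·t_k = (-2*k - 1)/3**k.
Check: Δs_k = 4*k/(3*3**k). ✓

s_k = 3^{- k} \left(- 2 k - 1\right)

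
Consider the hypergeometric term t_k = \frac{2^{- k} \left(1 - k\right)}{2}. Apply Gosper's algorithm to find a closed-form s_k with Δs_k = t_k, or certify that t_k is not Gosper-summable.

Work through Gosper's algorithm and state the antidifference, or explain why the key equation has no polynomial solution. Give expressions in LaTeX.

s_k = 2^{- k} k

r(k) = k/(2*(k - 1)) after simplifying.
Take A(k)=1/2, B(k)=1, C(k)=k - 1.
f must satisfy (1/2)·f(k+1) − (1)·f(k) = k - 1.
From deg A=0, deg B=0, deg C=1: d=1.
Solve for f: f(k) = -2*k (degree 1 ≤ 1).
R(k) = B(k−1)·f(k)/C(k) = -2*k/(k - 1); s_k = R·t_k = k/2**k.
Verify: (1 - k)/(2*2**k) matches t_k.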